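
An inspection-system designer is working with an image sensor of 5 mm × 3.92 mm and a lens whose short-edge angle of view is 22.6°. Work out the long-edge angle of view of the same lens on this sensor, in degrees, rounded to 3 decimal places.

28.597°

From the short-edge AOV: f = 3.92 / (2·tan(11.3°)) = 3.92 / 0.39964 ≈ 9.8088 mm.
Long-edge AOV = 2·arctan(5 / (2 × 9.8088)) = 2·arctan(0.25487) ≈ 28.5973°.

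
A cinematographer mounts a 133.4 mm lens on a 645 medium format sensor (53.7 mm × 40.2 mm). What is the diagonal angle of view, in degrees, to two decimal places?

Sensor diagonal = √(53.7² + 40.2²) = √4499.7300 ≈ 67.0800 mm.
Angle of view α = 2·arctan(d/2f) with d = 67.0800 mm and f = 133.4 mm.
d/2f = 0.25142; arctan(0.25142) ≈ 14.1130°, so α ≈ 28.2261°.

28.23°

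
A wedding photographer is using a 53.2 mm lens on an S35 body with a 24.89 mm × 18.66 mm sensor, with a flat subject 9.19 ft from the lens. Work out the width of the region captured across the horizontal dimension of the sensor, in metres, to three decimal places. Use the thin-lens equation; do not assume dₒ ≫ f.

1.286 m

dₒ: 9.19 ft × 304.8 mm/ft = 2801.11 mm.
Similar triangles through the lens centre give W/dₒ = w/dᵢ; with 1/f = 1/dₒ + 1/dᵢ this gives W = w·(dₒ − f)/f.
W = 24.89 mm × (2801.11 − 53.2) / 53.2 = 24.89 × 51.6525 ≈ 1285.630 mm = 1.28563 m.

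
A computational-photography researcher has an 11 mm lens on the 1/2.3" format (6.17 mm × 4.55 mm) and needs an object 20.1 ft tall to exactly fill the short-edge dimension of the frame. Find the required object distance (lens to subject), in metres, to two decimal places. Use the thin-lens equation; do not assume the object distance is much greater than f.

14.82 m

W: 20.1 ft × 304.8 mm/ft = 6126.48 mm.
Magnification m = h/W = dᵢ/dₒ; combined with 1/f = 1/dₒ + 1/dᵢ this gives dₒ = f·(1 + W/h).
dₒ = 11 mm × (1 + 6126.48/4.55) = 11 × 1347.4791 ≈ 14822.270 mm = 14.8223 m.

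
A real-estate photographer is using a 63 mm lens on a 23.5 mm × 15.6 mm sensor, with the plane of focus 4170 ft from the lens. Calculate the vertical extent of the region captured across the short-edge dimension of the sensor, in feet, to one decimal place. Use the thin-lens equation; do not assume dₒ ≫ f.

dₒ: 4170 ft × 304.8 mm/ft = 1271015.96 mm.
Similar triangles through the lens centre give W/dₒ = h/dᵢ; with 1/f = 1/dₒ + 1/dᵢ this gives W = h·(dₒ − f)/f.
W = 15.6 mm × (1.27102e+06 − 63) / 63 = 15.6 × 20173.8565 ≈ 314712.161 mm = 314712.161/304.8 ft = 1032.52 ft.

1032.5 ft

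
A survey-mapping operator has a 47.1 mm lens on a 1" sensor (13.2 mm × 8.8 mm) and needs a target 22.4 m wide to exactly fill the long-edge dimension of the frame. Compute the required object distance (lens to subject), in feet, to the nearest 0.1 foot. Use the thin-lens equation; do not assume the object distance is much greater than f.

W: 22.4 m = 22400 mm.
Magnification m = w/W = dᵢ/dₒ; combined with 1/f = 1/dₒ + 1/dᵢ this gives dₒ = f·(1 + W/w).
dₒ = 47.1 mm × (1 + 22400/13.2) = 47.1 × 1697.9697 ≈ 79974.373 mm = 79974.373/304.8 ft = 262.383 ft.

262.4 ft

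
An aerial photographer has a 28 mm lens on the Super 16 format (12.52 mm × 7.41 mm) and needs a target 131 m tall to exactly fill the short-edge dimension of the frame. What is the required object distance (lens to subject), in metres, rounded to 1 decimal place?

495.0 m

W: 131 m = 131000 mm.
Magnification m = h/W = dᵢ/dₒ; combined with 1/f = 1/dₒ + 1/dᵢ this gives dₒ = f·(1 + W/h).
dₒ = 28 mm × (1 + 131000/7.41) = 28 × 17679.8124 ≈ 495034.748 mm = 495.035 m.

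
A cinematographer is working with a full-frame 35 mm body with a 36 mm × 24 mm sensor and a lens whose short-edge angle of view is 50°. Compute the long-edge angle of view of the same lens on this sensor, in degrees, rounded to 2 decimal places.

From the short-edge AOV: f = 24 / (2·tan(25°)) = 24 / 0.93262 ≈ 25.7341 mm.
Long-edge AOV = 2·arctan(36 / (2 × 25.7341)) = 2·arctan(0.69946) ≈ 69.9426°.

69.94°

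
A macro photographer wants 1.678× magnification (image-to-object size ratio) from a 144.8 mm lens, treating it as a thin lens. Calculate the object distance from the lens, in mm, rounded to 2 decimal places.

With m = dᵢ/dₒ and 1/f = 1/dₒ + 1/dᵢ, substituting dᵢ = m·dₒ gives 1/f = (1 + 1/m)/dₒ, hence dₒ = f·(1 + 1/m).
dₒ = 144.8 × (1 + 1/1.678) = 144.8 × 1.59595 ≈ 231.093 mm.

231.09 mm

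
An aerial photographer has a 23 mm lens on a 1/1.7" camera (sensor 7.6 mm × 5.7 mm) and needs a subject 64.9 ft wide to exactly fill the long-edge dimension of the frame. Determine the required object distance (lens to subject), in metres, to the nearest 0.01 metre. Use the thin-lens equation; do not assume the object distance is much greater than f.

W: 64.9 ft × 304.8 mm/ft = 19781.52 mm.
Magnification m = w/W = dᵢ/dₒ; combined with 1/f = 1/dₒ + 1/dᵢ this gives dₒ = f·(1 + W/w).
dₒ = 23 mm × (1 + 19781.5/7.6) = 23 × 2603.8315 ≈ 59888.124 mm = 59.8881 m.

59.89 m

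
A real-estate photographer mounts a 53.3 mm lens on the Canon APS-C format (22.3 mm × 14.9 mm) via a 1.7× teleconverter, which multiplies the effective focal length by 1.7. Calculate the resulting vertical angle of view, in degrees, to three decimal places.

Effective focal length f = 53.3 × 1.7 = 90.61 mm.
α = 2·arctan(14.9 / (2 × 90.61)) = 2·arctan(0.08222) ≈ 9.4006°.

9.401°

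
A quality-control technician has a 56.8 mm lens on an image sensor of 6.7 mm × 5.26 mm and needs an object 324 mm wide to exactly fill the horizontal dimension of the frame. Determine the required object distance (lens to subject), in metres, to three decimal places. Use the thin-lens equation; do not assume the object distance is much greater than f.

2.804 m

Magnification m = w/W = dᵢ/dₒ; combined with 1/f = 1/dₒ + 1/dᵢ this gives dₒ = f·(1 + W/w).
dₒ = 56.8 mm × (1 + 324/6.7) = 56.8 × 49.3582 ≈ 2803.546 mm = 2.80355 m.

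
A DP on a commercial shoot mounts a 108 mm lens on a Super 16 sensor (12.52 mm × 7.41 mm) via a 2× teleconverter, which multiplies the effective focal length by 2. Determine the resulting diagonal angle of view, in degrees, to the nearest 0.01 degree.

Effective focal length f = 108 × 2 = 216 mm.
Sensor diagonal = √(12.52² + 7.41²) = √211.6585 ≈ 14.5485 mm.
α = 2·arctan(14.548 / (2 × 216)) = 2·arctan(0.03368) ≈ 3.8576°.

3.86°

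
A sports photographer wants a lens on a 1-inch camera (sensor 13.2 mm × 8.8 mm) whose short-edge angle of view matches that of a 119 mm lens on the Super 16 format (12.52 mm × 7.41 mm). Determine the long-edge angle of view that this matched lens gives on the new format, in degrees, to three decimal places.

Equal short-edge AOV ⇒ f₂ = f₁ · 8.8/7.41 = 119 × 1.18758 ≈ 141.3225 mm.
Long-edge AOV on the new format = 2·arctan(13.2 / (2 × 141.3225)) = 2·arctan(0.04670) ≈ 5.3477°.

5.348°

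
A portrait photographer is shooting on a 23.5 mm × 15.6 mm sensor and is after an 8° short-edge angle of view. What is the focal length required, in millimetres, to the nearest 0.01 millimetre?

From α = 2·arctan(h/2f) we get f = h / (2·tan(α/2)).
With h = 15.6 mm and α/2 = 4°, tan(α/2) ≈ 0.06993, so f ≈ 15.6 / 0.13985 ≈ 111.5452 mm.

111.55 mm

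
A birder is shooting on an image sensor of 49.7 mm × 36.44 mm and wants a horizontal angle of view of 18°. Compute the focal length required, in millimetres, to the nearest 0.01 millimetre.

156.90 mm

From α = 2·arctan(w/2f) we get f = w / (2·tan(α/2)).
With w = 49.7 mm and α/2 = 9°, tan(α/2) ≈ 0.15838, so f ≈ 49.7 / 0.31677 ≈ 156.8967 mm.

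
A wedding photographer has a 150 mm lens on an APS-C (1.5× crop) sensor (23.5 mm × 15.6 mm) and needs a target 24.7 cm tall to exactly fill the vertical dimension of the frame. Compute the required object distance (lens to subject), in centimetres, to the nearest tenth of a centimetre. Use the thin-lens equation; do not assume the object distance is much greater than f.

W: 24.7 cm = 247 mm.
Magnification m = h/W = dᵢ/dₒ; combined with 1/f = 1/dₒ + 1/dᵢ this gives dₒ = f·(1 + W/h).
dₒ = 150 mm × (1 + 247/15.6) = 150 × 16.8333 ≈ 2525.000 mm = 252.5 cm.

252.5 cm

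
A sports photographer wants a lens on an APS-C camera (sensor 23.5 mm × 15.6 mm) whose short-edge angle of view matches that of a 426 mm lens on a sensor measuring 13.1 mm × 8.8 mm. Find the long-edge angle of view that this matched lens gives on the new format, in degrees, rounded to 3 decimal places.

1.783°

Equal short-edge AOV ⇒ f₂ = f₁ · 15.6/8.8 = 426 × 1.77273 ≈ 755.1818 mm.
Long-edge AOV on the new format = 2·arctan(23.5 / (2 × 755.1818)) = 2·arctan(0.01556) ≈ 1.7828°.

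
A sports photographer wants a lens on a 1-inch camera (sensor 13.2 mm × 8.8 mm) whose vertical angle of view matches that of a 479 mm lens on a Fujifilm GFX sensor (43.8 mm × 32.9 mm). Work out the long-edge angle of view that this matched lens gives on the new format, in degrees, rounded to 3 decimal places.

5.898°

Equal vertical AOV ⇒ f₂ = f₁ · 8.8/32.9 = 479 × 0.26748 ≈ 128.1216 mm.
Long-edge AOV on the new format = 2·arctan(13.2 / (2 × 128.1216)) = 2·arctan(0.05151) ≈ 5.8978°.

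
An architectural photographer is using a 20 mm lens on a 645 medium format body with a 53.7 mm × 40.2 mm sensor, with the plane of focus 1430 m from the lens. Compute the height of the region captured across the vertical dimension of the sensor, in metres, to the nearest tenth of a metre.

2874.3 m

dₒ: 1430 m = 1.43e+06 mm.
Similar triangles through the lens centre give W/dₒ = h/dᵢ; with 1/f = 1/dₒ + 1/dᵢ this gives W = h·(dₒ − f)/f.
W = 40.2 mm × (1.43e+06 − 20) / 20 = 40.2 × 71499.0000 ≈ 2874259.800 mm = 2874.26 m.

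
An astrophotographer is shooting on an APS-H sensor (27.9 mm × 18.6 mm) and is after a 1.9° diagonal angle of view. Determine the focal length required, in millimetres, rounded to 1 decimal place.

1011.1 mm

Sensor diagonal = √(27.9² + 18.6²) = √1124.3700 ≈ 33.5316 mm.
From α = 2·arctan(d/2f) we get f = d / (2·tan(α/2)).
With d = 33.5316 mm and α/2 = 0.95°, tan(α/2) ≈ 0.01658, so f ≈ 33.5316 / 0.03316 ≈ 1011.0761 mm.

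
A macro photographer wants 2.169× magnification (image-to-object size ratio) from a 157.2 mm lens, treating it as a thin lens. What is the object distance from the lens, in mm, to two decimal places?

229.68 mm

With m = dᵢ/dₒ and 1/f = 1/dₒ + 1/dᵢ, substituting dᵢ = m·dₒ gives 1/f = (1 + 1/m)/dₒ, hence dₒ = f·(1 + 1/m).
dₒ = 157.2 × (1 + 1/2.169) = 157.2 × 1.46104 ≈ 229.676 mm.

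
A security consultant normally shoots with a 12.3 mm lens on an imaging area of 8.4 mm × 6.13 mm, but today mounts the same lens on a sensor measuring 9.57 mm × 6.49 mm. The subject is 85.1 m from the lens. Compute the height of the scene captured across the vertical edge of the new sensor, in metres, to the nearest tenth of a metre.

44.9 m

The focal length stays 12.3 mm; the relevant sensor dimension is now h = 6.49 mm. Object distance dₒ = 85.1 m = 85100 mm.
Thin-lens field height W = h·(dₒ − f)/f = 6.49 × (85100 − 12.3)/12.3 ≈ 44895.868 mm = 44.8959 m.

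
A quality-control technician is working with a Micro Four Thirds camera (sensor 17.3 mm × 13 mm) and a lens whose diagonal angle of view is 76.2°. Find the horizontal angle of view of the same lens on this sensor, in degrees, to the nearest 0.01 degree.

Sensor diagonal = √(17.3² + 13²) = √468.2900 ≈ 21.6400 mm.
From the diagonal AOV: f = 21.6400 / (2·tan(38.1°)) = 21.6400 / 1.56820 ≈ 13.7993 mm.
Horizontal AOV = 2·arctan(17.3 / (2 × 13.7993)) = 2·arctan(0.62685) ≈ 64.1627°.

64.16°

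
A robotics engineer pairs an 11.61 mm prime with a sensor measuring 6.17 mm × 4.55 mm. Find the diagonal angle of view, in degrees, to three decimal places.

Sensor diagonal = √(6.17² + 4.55²) = √58.7714 ≈ 7.6663 mm.
Angle of view α = 2·arctan(d/2f) with d = 7.6663 mm and f = 11.61 mm.
d/2f = 0.33016; arctan(0.33016) ≈ 18.2710°, so α ≈ 36.5420°.

36.542°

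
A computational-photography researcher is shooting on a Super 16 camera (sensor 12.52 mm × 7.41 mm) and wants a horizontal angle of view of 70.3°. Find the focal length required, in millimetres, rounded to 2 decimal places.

From α = 2·arctan(w/2f) we get f = w / (2·tan(α/2)).
With w = 12.52 mm and α/2 = 35.15°, tan(α/2) ≈ 0.70412, so f ≈ 12.52 / 1.40823 ≈ 8.8906 mm.

8.89 mm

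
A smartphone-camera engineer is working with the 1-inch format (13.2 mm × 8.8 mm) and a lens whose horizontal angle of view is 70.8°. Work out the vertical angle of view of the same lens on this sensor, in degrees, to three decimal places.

50.701°

From the horizontal AOV: f = 13.2 / (2·tan(35.4°)) = 13.2 / 1.42133 ≈ 9.2871 mm.
Vertical AOV = 2·arctan(8.8 / (2 × 9.2871)) = 2·arctan(0.47378) ≈ 50.7009°.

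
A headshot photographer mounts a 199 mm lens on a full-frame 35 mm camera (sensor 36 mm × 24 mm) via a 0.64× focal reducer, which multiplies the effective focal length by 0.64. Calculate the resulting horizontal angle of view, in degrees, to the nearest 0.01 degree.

16.09°

Effective focal length f = 199 × 0.64 = 127.36 mm.
α = 2·arctan(36 / (2 × 127.36)) = 2·arctan(0.14133) ≈ 16.0889°.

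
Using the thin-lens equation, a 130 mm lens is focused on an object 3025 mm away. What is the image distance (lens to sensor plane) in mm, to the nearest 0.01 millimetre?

1/dᵢ = 1/f − 1/dₒ = 1/130 − 1/3025 = 0.0073617 mm⁻¹.
dᵢ = 1/0.0073617 ≈ 135.8377 mm.

135.84 mm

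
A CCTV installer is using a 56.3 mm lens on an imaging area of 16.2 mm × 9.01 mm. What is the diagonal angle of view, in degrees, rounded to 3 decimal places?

18.697°

Sensor diagonal = √(16.2² + 9.01²) = √343.6201 ≈ 18.5370 mm.
Angle of view α = 2·arctan(d/2f) with d = 18.5370 mm and f = 56.3 mm.
d/2f = 0.16463; arctan(0.16463) ≈ 9.3486°, so α ≈ 18.6972°.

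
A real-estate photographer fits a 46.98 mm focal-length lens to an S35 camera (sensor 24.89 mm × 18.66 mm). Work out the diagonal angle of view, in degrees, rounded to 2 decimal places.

36.64°

Sensor diagonal = √(24.89² + 18.66²) = √967.7077 ≈ 31.1080 mm.
Angle of view α = 2·arctan(d/2f) with d = 31.1080 mm and f = 46.98 mm.
d/2f = 0.33108; arctan(0.33108) ≈ 18.3185°, so α ≈ 36.6370°.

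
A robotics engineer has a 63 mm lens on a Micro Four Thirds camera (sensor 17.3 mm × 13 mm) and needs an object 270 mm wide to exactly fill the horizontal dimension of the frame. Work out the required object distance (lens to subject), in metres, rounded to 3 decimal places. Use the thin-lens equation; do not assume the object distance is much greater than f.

1.046 m

Magnification m = w/W = dᵢ/dₒ; combined with 1/f = 1/dₒ + 1/dᵢ this gives dₒ = f·(1 + W/w).
dₒ = 63 mm × (1 + 270/17.3) = 63 × 16.6069 ≈ 1046.237 mm = 1.04624 m.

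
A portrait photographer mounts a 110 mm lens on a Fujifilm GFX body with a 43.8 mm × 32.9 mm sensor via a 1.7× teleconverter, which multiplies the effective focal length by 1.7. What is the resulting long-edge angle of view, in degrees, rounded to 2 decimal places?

Effective focal length f = 110 × 1.7 = 187 mm.
α = 2·arctan(43.8 / (2 × 187)) = 2·arctan(0.11711) ≈ 13.3592°.

13.36°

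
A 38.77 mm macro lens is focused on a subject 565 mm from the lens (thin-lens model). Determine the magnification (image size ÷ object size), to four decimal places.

0.0737×

Thin lens: 1/f = 1/dₒ + 1/dᵢ → 1/dᵢ = 1/38.77 − 1/565 = 0.0240232 mm⁻¹, so dᵢ ≈ 41.6264 mm.
Magnification m = dᵢ/dₒ = 41.6264/565 ≈ 0.07368.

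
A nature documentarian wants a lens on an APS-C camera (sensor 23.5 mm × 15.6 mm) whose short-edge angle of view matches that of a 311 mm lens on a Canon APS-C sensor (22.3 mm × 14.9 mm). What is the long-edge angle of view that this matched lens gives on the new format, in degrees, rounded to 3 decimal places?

4.133°

Equal short-edge AOV ⇒ f₂ = f₁ · 15.6/14.9 = 311 × 1.04698 ≈ 325.6107 mm.
Long-edge AOV on the new format = 2·arctan(23.5 / (2 × 325.6107)) = 2·arctan(0.03609) ≈ 4.1334°.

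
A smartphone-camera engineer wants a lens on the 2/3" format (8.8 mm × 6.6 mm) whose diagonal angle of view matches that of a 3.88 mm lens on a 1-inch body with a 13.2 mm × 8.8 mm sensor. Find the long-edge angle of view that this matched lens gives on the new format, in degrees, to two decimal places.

Sensor diagonal = √(13.2² + 8.8²) = √251.6800 ≈ 15.8644 mm.
Sensor diagonal = √(8.8² + 6.6²) = √121.0000 ≈ 11.0000 mm.
Equal diagonal AOV ⇒ f₂ = f₁ · 11.0000/15.8644 = 3.88 × 0.69338 ≈ 2.6903 mm.
Long-edge AOV on the new format = 2·arctan(8.8 / (2 × 2.6903)) = 2·arctan(1.63551) ≈ 117.1142°.

117.11°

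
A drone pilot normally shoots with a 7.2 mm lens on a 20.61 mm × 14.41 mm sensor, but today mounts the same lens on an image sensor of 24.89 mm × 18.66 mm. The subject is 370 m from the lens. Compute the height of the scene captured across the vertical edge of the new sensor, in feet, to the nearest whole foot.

The focal length stays 7.2 mm; the relevant sensor dimension is now h = 18.66 mm. Object distance dₒ = 370 m = 370000 mm.
Thin-lens field height W = h·(dₒ − f)/f = 18.66 × (370000 − 7.2)/7.2 ≈ 958898.007 mm = 958898.007/304.8 ft = 3145.99 ft.

3146 ft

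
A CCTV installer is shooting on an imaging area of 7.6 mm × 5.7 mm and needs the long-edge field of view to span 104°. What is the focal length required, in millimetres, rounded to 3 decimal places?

From α = 2·arctan(w/2f) we get f = w / (2·tan(α/2)).
With w = 7.6 mm and α/2 = 52°, tan(α/2) ≈ 1.27994, so f ≈ 7.6 / 2.55988 ≈ 2.9689 mm.

2.969 mm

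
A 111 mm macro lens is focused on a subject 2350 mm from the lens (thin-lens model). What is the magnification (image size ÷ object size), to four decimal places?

0.0496×

Thin lens: 1/f = 1/dₒ + 1/dᵢ → 1/dᵢ = 1/111 − 1/2350 = 0.0085835 mm⁻¹, so dᵢ ≈ 116.5029 mm.
Magnification m = dᵢ/dₒ = 116.5029/2350 ≈ 0.04958.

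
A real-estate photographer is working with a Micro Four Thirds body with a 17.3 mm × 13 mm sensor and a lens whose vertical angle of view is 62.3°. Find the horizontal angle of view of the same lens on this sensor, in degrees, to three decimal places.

From the vertical AOV: f = 13 / (2·tan(31.15°)) = 13 / 1.20886 ≈ 10.7539 mm.
Horizontal AOV = 2·arctan(17.3 / (2 × 10.7539)) = 2·arctan(0.80436) ≈ 77.6233°.

77.623°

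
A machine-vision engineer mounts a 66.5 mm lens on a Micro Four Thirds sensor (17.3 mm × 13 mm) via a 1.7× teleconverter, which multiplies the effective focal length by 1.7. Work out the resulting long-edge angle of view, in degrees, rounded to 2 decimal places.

8.75°

Effective focal length f = 66.5 × 1.7 = 113.05 mm.
α = 2·arctan(17.3 / (2 × 113.05)) = 2·arctan(0.07651) ≈ 8.7509°.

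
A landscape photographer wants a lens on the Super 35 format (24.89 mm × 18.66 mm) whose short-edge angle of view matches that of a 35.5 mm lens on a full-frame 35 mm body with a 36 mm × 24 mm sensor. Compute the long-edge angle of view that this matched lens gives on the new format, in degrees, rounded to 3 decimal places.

48.540°

Equal short-edge AOV ⇒ f₂ = f₁ · 18.66/24 = 35.5 × 0.77750 ≈ 27.6012 mm.
Long-edge AOV on the new format = 2·arctan(24.89 / (2 × 27.6012)) = 2·arctan(0.45089) ≈ 48.5398°.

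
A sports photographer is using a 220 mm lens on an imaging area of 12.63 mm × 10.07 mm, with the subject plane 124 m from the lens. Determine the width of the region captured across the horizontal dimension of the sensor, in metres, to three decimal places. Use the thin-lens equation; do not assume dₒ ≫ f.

dₒ: 124 m = 124000 mm.
Similar triangles through the lens centre give W/dₒ = w/dᵢ; with 1/f = 1/dₒ + 1/dᵢ this gives W = w·(dₒ − f)/f.
W = 12.63 mm × (124000 − 220) / 220 = 12.63 × 562.6364 ≈ 7106.097 mm = 7.1061 m.

7.106 m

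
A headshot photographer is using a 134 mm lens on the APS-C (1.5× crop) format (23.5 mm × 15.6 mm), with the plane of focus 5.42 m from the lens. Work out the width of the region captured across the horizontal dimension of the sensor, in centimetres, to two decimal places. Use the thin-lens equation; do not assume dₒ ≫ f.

dₒ: 5.42 m = 5420 mm.
Similar triangles through the lens centre give W/dₒ = w/dᵢ; with 1/f = 1/dₒ + 1/dᵢ this gives W = w·(dₒ − f)/f.
W = 23.5 mm × (5420 − 134) / 134 = 23.5 × 39.4478 ≈ 927.022 mm = 92.7022 cm.

92.70 cm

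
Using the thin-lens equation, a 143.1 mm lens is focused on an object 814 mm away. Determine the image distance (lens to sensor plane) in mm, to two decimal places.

1/dᵢ = 1/f − 1/dₒ = 1/143.1 − 1/814 = 0.0057596 mm⁻¹.
dᵢ = 1/0.0057596 ≈ 173.6226 mm.

173.62 mm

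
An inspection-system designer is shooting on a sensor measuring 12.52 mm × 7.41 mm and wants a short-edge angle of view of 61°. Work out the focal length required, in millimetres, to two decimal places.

6.29 mm

From α = 2·arctan(h/2f) we get f = h / (2·tan(α/2)).
With h = 7.41 mm and α/2 = 30.5°, tan(α/2) ≈ 0.58905, so f ≈ 7.41 / 1.17809 ≈ 6.2898 mm.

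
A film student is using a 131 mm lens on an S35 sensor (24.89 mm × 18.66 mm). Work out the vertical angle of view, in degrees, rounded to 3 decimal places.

Angle of view α = 2·arctan(h/2f) with h = 18.66 mm and f = 131 mm.
h/2f = 0.07122; arctan(0.07122) ≈ 4.0738°, so α ≈ 8.1476°.

8.148°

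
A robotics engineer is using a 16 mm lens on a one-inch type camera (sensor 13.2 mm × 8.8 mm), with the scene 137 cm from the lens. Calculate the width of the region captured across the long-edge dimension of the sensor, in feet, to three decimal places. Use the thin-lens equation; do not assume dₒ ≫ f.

3.665 ft

dₒ: 137 cm = 1370 mm.
Similar triangles through the lens centre give W/dₒ = w/dᵢ; with 1/f = 1/dₒ + 1/dᵢ this gives W = w·(dₒ − f)/f.
W = 13.2 mm × (1370 − 16) / 16 = 13.2 × 84.6250 ≈ 1117.050 mm = 1117.050/304.8 ft = 3.66486 ft.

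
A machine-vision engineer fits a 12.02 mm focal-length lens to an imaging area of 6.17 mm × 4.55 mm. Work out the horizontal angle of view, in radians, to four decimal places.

Angle of view α = 2·arctan(w/2f) with w = 6.17 mm and f = 12.02 mm.
w/2f = 0.25666; arctan(0.25666) ≈ 0.2512 rad, so α ≈ 0.5025 rad.

0.5025 rad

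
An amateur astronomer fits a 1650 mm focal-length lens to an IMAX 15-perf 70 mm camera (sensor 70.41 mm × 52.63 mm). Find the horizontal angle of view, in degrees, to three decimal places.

Angle of view α = 2·arctan(w/2f) with w = 70.41 mm and f = 1650 mm.
w/2f = 0.02134; arctan(0.02134) ≈ 1.2223°, so α ≈ 2.4446°.

2.445°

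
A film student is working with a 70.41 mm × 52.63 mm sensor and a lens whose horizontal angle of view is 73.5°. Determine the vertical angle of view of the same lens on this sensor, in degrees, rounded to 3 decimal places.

From the horizontal AOV: f = 70.41 / (2·tan(36.75°)) = 70.41 / 1.49347 ≈ 47.1452 mm.
Vertical AOV = 2·arctan(52.63 / (2 × 47.1452)) = 2·arctan(0.55817) ≈ 58.3378°.

58.338°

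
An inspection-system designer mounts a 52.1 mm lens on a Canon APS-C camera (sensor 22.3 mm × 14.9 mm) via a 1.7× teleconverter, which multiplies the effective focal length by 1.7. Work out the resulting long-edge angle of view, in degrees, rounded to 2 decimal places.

Effective focal length f = 52.1 × 1.7 = 88.57 mm.
α = 2·arctan(22.3 / (2 × 88.57)) = 2·arctan(0.12589) ≈ 14.3503°.

14.35°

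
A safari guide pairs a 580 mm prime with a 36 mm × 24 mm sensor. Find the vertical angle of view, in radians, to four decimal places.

0.0414 rad

Angle of view α = 2·arctan(h/2f) with h = 24 mm and f = 580 mm.
h/2f = 0.02069; arctan(0.02069) ≈ 0.0207 rad, so α ≈ 0.0414 rad.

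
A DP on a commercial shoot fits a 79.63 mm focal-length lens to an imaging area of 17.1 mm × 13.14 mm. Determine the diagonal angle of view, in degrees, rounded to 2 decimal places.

Sensor diagonal = √(17.1² + 13.14²) = √465.0696 ≈ 21.5655 mm.
Angle of view α = 2·arctan(d/2f) with d = 21.5655 mm and f = 79.63 mm.
d/2f = 0.13541; arctan(0.13541) ≈ 7.7115°, so α ≈ 15.4231°.

15.42°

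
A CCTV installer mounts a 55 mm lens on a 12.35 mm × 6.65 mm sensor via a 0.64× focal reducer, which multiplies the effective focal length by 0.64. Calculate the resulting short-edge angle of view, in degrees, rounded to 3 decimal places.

Effective focal length f = 55 × 0.64 = 35.2 mm.
α = 2·arctan(6.65 / (2 × 35.2)) = 2·arctan(0.09446) ≈ 10.7923°.

10.792°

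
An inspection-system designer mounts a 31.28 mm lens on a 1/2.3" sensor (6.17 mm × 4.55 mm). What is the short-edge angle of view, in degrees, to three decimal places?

Angle of view α = 2·arctan(h/2f) with h = 4.55 mm and f = 31.28 mm.
h/2f = 0.07273; arctan(0.07273) ≈ 4.1598°, so α ≈ 8.3196°.

8.320°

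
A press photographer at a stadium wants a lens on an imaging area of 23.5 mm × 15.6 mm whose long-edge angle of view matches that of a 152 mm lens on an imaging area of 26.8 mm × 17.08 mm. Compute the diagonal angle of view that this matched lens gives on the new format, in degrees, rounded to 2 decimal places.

12.08°

Equal long-edge AOV ⇒ f₂ = f₁ · 23.5/26.8 = 152 × 0.87687 ≈ 133.2836 mm.
Sensor diagonal = √(23.5² + 15.6²) = √795.6100 ≈ 28.2066 mm.
Diagonal AOV on the new format = 2·arctan(28.2066 / (2 × 133.2836)) = 2·arctan(0.10581) ≈ 12.0804°.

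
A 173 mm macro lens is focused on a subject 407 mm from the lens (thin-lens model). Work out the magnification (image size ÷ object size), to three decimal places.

0.739×

Thin lens: 1/f = 1/dₒ + 1/dᵢ → 1/dᵢ = 1/173 − 1/407 = 0.0033233 mm⁻¹, so dᵢ ≈ 300.9017 mm.
Magnification m = dᵢ/dₒ = 300.9017/407 ≈ 0.73932.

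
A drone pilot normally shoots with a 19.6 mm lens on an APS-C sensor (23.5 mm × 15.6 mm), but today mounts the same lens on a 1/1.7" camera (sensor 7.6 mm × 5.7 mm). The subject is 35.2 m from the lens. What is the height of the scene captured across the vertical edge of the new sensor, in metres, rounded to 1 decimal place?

10.2 m

The focal length stays 19.6 mm; the relevant sensor dimension is now h = 5.7 mm. Object distance dₒ = 35.2 m = 35200 mm.
Thin-lens field height W = h·(dₒ − f)/f = 5.7 × (35200 − 19.6)/19.6 ≈ 10231.035 mm = 10.231 m.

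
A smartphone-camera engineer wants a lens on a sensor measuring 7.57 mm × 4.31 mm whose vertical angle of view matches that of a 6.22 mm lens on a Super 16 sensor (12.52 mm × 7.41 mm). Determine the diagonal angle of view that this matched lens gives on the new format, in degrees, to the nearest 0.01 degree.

100.57°

Equal vertical AOV ⇒ f₂ = f₁ · 4.31/7.41 = 6.22 × 0.58165 ≈ 3.6178 mm.
Sensor diagonal = √(7.57² + 4.31²) = √75.8810 ≈ 8.7110 mm.
Diagonal AOV on the new format = 2·arctan(8.7110 / (2 × 3.6178)) = 2·arctan(1.20389) ≈ 100.5712°.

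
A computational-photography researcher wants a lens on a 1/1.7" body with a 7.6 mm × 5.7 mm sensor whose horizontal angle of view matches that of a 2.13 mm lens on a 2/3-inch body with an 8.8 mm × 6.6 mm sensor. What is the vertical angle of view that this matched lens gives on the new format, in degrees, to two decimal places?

Equal horizontal AOV ⇒ f₂ = f₁ · 7.6/8.8 = 2.13 × 0.86364 ≈ 1.8395 mm.
Vertical AOV on the new format = 2·arctan(5.7 / (2 × 1.8395)) = 2·arctan(1.54930) ≈ 114.3192°.

114.32°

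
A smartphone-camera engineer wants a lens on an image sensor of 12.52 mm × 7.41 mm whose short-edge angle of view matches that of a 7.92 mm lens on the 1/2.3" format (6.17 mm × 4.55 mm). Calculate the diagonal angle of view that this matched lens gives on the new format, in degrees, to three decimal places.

Equal short-edge AOV ⇒ f₂ = f₁ · 7.41/4.55 = 7.92 × 1.62857 ≈ 12.8983 mm.
Sensor diagonal = √(12.52² + 7.41²) = √211.6585 ≈ 14.5485 mm.
Diagonal AOV on the new format = 2·arctan(14.5485 / (2 × 12.8983)) = 2·arctan(0.56397) ≈ 58.8434°.

58.843°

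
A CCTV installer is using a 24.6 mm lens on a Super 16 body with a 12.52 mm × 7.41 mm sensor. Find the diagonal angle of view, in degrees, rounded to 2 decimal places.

32.95°

Sensor diagonal = √(12.52² + 7.41²) = √211.6585 ≈ 14.5485 mm.
Angle of view α = 2·arctan(d/2f) with d = 14.5485 mm and f = 24.6 mm.
d/2f = 0.29570; arctan(0.29570) ≈ 16.4730°, so α ≈ 32.9460°.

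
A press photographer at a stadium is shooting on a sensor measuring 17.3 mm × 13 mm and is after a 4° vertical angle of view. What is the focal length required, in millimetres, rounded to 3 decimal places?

186.136 mm

From α = 2·arctan(h/2f) we get f = h / (2·tan(α/2)).
With h = 13 mm and α/2 = 2°, tan(α/2) ≈ 0.03492, so f ≈ 13 / 0.06984 ≈ 186.1356 mm.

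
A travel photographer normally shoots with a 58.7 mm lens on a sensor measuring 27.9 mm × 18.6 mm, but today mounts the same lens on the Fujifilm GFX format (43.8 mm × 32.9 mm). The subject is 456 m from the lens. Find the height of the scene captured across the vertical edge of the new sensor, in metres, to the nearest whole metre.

The focal length stays 58.7 mm; the relevant sensor dimension is now h = 32.9 mm. Object distance dₒ = 456 m = 456000 mm.
Thin-lens field height W = h·(dₒ − f)/f = 32.9 × (456000 − 58.7)/58.7 ≈ 255544.613 mm = 255.545 m.

256 m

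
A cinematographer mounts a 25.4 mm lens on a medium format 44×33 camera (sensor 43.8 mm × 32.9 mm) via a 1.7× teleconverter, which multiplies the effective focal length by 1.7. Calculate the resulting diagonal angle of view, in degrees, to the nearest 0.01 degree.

Effective focal length f = 25.4 × 1.7 = 43.18 mm.
Sensor diagonal = √(43.8² + 32.9²) = √3000.8500 ≈ 54.7800 mm.
α = 2·arctan(54.780 / (2 × 43.18)) = 2·arctan(0.63432) ≈ 64.7757°.

64.78°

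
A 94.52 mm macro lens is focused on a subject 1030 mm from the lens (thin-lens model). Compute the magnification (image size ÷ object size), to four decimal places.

0.1010×

Thin lens: 1/f = 1/dₒ + 1/dᵢ → 1/dᵢ = 1/94.52 − 1/1030 = 0.0096089 mm⁻¹, so dᵢ ≈ 104.0702 mm.
Magnification m = dᵢ/dₒ = 104.0702/1030 ≈ 0.10104.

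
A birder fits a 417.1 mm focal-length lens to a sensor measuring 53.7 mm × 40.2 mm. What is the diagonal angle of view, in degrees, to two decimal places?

9.19°

Sensor diagonal = √(53.7² + 40.2²) = √4499.7300 ≈ 67.0800 mm.
Angle of view α = 2·arctan(d/2f) with d = 67.0800 mm and f = 417.1 mm.
d/2f = 0.08041; arctan(0.08041) ≈ 4.5974°, so α ≈ 9.1948°.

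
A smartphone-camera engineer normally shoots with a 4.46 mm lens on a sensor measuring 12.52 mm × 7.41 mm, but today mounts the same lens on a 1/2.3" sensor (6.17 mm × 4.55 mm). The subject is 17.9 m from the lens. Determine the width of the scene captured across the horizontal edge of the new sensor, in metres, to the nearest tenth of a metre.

24.8 m

The focal length stays 4.46 mm; the relevant sensor dimension is now w = 6.17 mm. Object distance dₒ = 17.9 m = 17900 mm.
Thin-lens field width W = w·(dₒ − f)/f = 6.17 × (17900 − 4.46)/4.46 ≈ 24756.834 mm = 24.7568 m.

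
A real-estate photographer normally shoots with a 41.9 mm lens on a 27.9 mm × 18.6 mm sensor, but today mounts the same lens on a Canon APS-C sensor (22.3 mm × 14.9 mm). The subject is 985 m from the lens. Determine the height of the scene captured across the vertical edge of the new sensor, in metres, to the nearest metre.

The focal length stays 41.9 mm; the relevant sensor dimension is now h = 14.9 mm. Object distance dₒ = 985 m = 985000 mm.
Thin-lens field height W = h·(dₒ − f)/f = 14.9 × (985000 − 41.9)/41.9 ≈ 350259.563 mm = 350.26 m.

350 m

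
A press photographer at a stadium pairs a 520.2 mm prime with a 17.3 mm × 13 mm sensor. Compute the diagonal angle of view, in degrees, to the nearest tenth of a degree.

2.4°

Sensor diagonal = √(17.3² + 13²) = √468.2900 ≈ 21.6400 mm.
Angle of view α = 2·arctan(d/2f) with d = 21.6400 mm and f = 520.2 mm.
d/2f = 0.02080; arctan(0.02080) ≈ 1.1916°, so α ≈ 2.3831°.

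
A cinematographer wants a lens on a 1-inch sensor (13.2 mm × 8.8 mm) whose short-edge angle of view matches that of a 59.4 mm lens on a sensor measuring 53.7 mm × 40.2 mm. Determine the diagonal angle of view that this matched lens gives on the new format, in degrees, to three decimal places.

62.769°

Equal short-edge AOV ⇒ f₂ = f₁ · 8.8/40.2 = 59.4 × 0.21891 ≈ 13.0030 mm.
Sensor diagonal = √(13.2² + 8.8²) = √251.6800 ≈ 15.8644 mm.
Diagonal AOV on the new format = 2·arctan(15.8644 / (2 × 13.0030)) = 2·arctan(0.61003) ≈ 62.7689°.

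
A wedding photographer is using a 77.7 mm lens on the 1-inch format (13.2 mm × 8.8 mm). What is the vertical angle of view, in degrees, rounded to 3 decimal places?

6.482°

Angle of view α = 2·arctan(h/2f) with h = 8.8 mm and f = 77.7 mm.
h/2f = 0.05663; arctan(0.05663) ≈ 3.2411°, so α ≈ 6.4822°.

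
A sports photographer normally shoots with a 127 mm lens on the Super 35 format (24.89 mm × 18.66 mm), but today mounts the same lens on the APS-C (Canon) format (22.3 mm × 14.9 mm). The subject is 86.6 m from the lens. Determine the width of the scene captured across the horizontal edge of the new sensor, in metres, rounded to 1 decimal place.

The focal length stays 127 mm; the relevant sensor dimension is now w = 22.3 mm. Object distance dₒ = 86.6 m = 86600 mm.
Thin-lens field width W = w·(dₒ − f)/f = 22.3 × (86600 − 127)/127 ≈ 15183.842 mm = 15.1838 m.

15.2 m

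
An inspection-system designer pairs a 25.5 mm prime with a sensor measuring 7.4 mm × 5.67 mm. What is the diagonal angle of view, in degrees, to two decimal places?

20.72°

Sensor diagonal = √(7.4² + 5.67²) = √86.9089 ≈ 9.3225 mm.
Angle of view α = 2·arctan(d/2f) with d = 9.3225 mm and f = 25.5 mm.
d/2f = 0.18279; arctan(0.18279) ≈ 10.3590°, so α ≈ 20.7179°.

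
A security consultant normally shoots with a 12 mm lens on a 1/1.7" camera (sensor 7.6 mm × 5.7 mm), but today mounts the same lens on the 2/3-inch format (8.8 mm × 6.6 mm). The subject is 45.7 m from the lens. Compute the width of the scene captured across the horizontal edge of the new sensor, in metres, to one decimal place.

The focal length stays 12 mm; the relevant sensor dimension is now w = 8.8 mm. Object distance dₒ = 45.7 m = 45700 mm.
Thin-lens field width W = w·(dₒ − f)/f = 8.8 × (45700 − 12)/12 ≈ 33504.533 mm = 33.5045 m.

33.5 m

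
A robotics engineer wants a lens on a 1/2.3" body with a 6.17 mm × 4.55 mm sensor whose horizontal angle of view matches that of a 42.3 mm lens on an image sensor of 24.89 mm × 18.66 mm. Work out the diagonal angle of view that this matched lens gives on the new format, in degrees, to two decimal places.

40.16°

Equal horizontal AOV ⇒ f₂ = f₁ · 6.17/24.89 = 42.3 × 0.24789 ≈ 10.4858 mm.
Sensor diagonal = √(6.17² + 4.55²) = √58.7714 ≈ 7.6663 mm.
Diagonal AOV on the new format = 2·arctan(7.6663 / (2 × 10.4858)) = 2·arctan(0.36555) ≈ 40.1602°.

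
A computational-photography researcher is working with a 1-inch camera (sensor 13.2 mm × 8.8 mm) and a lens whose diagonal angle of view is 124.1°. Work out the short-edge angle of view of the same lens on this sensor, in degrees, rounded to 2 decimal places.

Sensor diagonal = √(13.2² + 8.8²) = √251.6800 ≈ 15.8644 mm.
From the diagonal AOV: f = 15.8644 / (2·tan(62.05°)) = 15.8644 / 3.76938 ≈ 4.2088 mm.
Short-edge AOV = 2·arctan(8.8 / (2 × 4.2088)) = 2·arctan(1.04544) ≈ 92.5452°.

92.55°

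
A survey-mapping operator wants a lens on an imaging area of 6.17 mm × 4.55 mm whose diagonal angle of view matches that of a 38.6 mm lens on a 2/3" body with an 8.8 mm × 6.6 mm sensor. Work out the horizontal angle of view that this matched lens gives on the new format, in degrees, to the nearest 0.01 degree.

Sensor diagonal = √(8.8² + 6.6²) = √121.0000 ≈ 11.0000 mm.
Sensor diagonal = √(6.17² + 4.55²) = √58.7714 ≈ 7.6663 mm.
Equal diagonal AOV ⇒ f₂ = f₁ · 7.6663/11.0000 = 38.6 × 0.69693 ≈ 26.9016 mm.
Horizontal AOV on the new format = 2·arctan(6.17 / (2 × 26.9016)) = 2·arctan(0.11468) ≈ 13.0839°.

13.08°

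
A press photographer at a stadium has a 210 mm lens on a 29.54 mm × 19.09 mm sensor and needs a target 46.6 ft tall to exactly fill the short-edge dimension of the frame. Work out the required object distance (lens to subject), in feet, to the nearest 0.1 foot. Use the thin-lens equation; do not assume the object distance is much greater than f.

513.3 ft

W: 46.6 ft × 304.8 mm/ft = 14203.68 mm.
Magnification m = h/W = dᵢ/dₒ; combined with 1/f = 1/dₒ + 1/dᵢ this gives dₒ = f·(1 + W/h).
dₒ = 210 mm × (1 + 14203.7/19.09) = 210 × 745.0377 ≈ 156457.915 mm = 156457.915/304.8 ft = 513.313 ft.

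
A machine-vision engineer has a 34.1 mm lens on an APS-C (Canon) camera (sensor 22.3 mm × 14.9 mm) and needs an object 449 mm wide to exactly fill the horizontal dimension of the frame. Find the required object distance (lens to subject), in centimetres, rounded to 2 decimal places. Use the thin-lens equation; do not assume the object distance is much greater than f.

72.07 cm

Magnification m = w/W = dᵢ/dₒ; combined with 1/f = 1/dₒ + 1/dᵢ this gives dₒ = f·(1 + W/w).
dₒ = 34.1 mm × (1 + 449/22.3) = 34.1 × 21.1345 ≈ 720.687 mm = 72.0687 cm.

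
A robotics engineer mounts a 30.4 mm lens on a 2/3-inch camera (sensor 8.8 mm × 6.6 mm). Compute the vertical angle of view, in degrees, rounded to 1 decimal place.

12.4°

Angle of view α = 2·arctan(h/2f) with h = 6.6 mm and f = 30.4 mm.
h/2f = 0.10855; arctan(0.10855) ≈ 6.1953°, so α ≈ 12.3907°.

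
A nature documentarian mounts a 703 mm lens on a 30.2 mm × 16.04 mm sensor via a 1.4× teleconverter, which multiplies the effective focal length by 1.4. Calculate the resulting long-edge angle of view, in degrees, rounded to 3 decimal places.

1.758°

Effective focal length f = 703 × 1.4 = 984.2 mm.
α = 2·arctan(30.2 / (2 × 984.2)) = 2·arctan(0.01534) ≈ 1.7580°.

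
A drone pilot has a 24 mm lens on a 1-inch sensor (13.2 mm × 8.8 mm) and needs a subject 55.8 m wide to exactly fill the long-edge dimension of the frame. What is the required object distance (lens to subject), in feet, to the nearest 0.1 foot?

W: 55.8 m = 55800 mm.
Magnification m = w/W = dᵢ/dₒ; combined with 1/f = 1/dₒ + 1/dᵢ this gives dₒ = f·(1 + W/w).
dₒ = 24 mm × (1 + 55800/13.2) = 24 × 4228.2727 ≈ 101478.545 mm = 101478.545/304.8 ft = 332.935 ft.

332.9 ft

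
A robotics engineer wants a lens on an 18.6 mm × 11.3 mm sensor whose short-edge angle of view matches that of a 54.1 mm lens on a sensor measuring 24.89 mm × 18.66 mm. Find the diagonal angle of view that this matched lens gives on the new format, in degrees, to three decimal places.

Equal short-edge AOV ⇒ f₂ = f₁ · 11.3/18.66 = 54.1 × 0.60557 ≈ 32.7615 mm.
Sensor diagonal = √(18.6² + 11.3²) = √473.6500 ≈ 21.7635 mm.
Diagonal AOV on the new format = 2·arctan(21.7635 / (2 × 32.7615)) = 2·arctan(0.33215) ≈ 36.7478°.

36.748°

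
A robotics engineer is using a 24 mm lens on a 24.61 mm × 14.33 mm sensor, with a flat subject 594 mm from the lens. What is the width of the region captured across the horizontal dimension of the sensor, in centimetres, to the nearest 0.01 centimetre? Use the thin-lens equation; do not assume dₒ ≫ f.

Similar triangles through the lens centre give W/dₒ = w/dᵢ; with 1/f = 1/dₒ + 1/dᵢ this gives W = w·(dₒ − f)/f.
W = 24.61 mm × (594 − 24) / 24 = 24.61 × 23.7500 ≈ 584.487 mm = 58.4487 cm.

58.45 cm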